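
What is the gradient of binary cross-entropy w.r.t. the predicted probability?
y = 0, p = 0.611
∂L/∂p = 2.571

∂L/∂p = -y/p + (1-y)/(1-p) = 0 + 1/0.389 = 2.571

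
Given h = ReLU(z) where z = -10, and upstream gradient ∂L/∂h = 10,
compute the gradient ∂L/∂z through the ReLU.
∂L/∂z = 0

h = ReLU(-10) = 0
Since z < 0: ∂h/∂z = 0
∂L/∂z = ∂L/∂h · ∂h/∂z = 10 × 0 = 0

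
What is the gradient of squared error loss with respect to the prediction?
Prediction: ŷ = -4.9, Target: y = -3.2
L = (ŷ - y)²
∂L/∂ŷ = -3.4

∂L/∂ŷ = 2(ŷ - y) = 2(-4.9 - -3.2) = 2(-1.7) = -3.4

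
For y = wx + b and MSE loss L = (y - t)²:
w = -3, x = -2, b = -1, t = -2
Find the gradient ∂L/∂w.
∂L/∂w = -28

y = wx + b = (-3)(-2) + -1 = 5
∂L/∂y = 2(y - t) = 2(5 - -2) = 14
∂y/∂w = x = -2
∂L/∂w = ∂L/∂y · ∂y/∂w = 14 × -2 = -28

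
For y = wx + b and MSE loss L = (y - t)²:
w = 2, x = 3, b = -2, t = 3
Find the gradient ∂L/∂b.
∂L/∂b = 2

y = wx + b = (2)(3) + -2 = 4
∂L/∂y = 2(y - t) = 2(4 - 3) = 2
∂y/∂b = 1
∂L/∂b = ∂L/∂y · ∂y/∂b = 2 × 1 = 2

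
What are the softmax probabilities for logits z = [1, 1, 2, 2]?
p = [0.1345, 0.1345, 0.3655, 0.3655]

exp(z) = [2.718, 2.718, 7.389, 7.389]
Sum = 20.21
p = [0.1345, 0.1345, 0.3655, 0.3655]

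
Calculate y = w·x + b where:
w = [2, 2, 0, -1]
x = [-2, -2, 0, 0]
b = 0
y = -8

y = (2)(-2) + (2)(-2) + (0)(0) + (-1)(0) + 0 = -8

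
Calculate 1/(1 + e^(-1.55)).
0.8249

sigmoid(1.55) = 1/(1 + e^(-1.55)) = 1/(1 + 0.2122) = 0.8249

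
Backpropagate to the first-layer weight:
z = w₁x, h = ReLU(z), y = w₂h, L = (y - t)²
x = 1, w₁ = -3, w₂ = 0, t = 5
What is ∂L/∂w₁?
∂L/∂w₁ = 0

Forward pass:
z = w₁x = -3×1 = -3
h = ReLU(-3) = 0
y = w₂h = 0×0 = 0

Backward pass:
∂L/∂y = 2(y - t) = 2(0 - 5) = -10
∂y/∂h = w₂ = 0
∂h/∂z = 0 (ReLU derivative)
∂z/∂w₁ = x = 1

∂L/∂w₁ = -10 × 0 × 0 × 1 = 0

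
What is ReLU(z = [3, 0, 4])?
h = [3, 0, 4]

ReLU applied element-wise: max(0,3)=3, max(0,0)=0, max(0,4)=4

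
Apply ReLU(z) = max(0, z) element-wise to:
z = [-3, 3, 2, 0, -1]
h = [0, 3, 2, 0, 0]

ReLU applied element-wise: max(0,-3)=0, max(0,3)=3, max(0,2)=2, max(0,0)=0, max(0,-1)=0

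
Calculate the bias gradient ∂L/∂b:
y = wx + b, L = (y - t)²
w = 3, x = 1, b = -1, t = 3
∂L/∂b = -2

y = wx + b = (3)(1) + -1 = 2
∂L/∂y = 2(y - t) = 2(2 - 3) = -2
∂y/∂b = 1
∂L/∂b = ∂L/∂y · ∂y/∂b = -2 × 1 = -2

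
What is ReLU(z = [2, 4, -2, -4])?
h = [2, 4, 0, 0]

ReLU applied element-wise: max(0,2)=2, max(0,4)=4, max(0,-2)=0, max(0,-4)=0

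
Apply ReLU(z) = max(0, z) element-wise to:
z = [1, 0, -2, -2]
h = [1, 0, 0, 0]

ReLU applied element-wise: max(0,1)=1, max(0,0)=0, max(0,-2)=0, max(0,-2)=0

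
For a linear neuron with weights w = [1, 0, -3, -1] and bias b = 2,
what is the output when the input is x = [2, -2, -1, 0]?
y = 7

y = (1)(2) + (0)(-2) + (-3)(-1) + (-1)(0) + 2 = 7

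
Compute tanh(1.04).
0.7779

tanh(1.04) = (e^(1.04) - e^(-1.04))/(e^(1.04) + e^(-1.04)) = 0.7779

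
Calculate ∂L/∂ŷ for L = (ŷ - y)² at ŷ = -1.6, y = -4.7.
∂L/∂ŷ = 6.2

∂L/∂ŷ = 2(ŷ - y) = 2(-1.6 - -4.7) = 2(3.1) = 6.2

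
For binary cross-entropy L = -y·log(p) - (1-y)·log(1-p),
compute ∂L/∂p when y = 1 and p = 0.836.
∂L/∂p = -1.196

∂L/∂p = -y/p + (1-y)/(1-p) = -1/0.836 + 0 = -1.196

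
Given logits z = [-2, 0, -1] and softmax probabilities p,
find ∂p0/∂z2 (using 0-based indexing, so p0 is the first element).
∂p0/∂z2 = -0.02203

p = softmax(z) = [0.09003, 0.6652, 0.2447]
p0 = 0.09003, p2 = 0.2447

∂p0/∂z2 = -p0 × p2 = -0.09003 × 0.2447 = -0.02203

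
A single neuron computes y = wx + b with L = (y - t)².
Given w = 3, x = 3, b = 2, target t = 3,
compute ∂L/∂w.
∂L/∂w = 48

y = wx + b = (3)(3) + 2 = 11
∂L/∂y = 2(y - t) = 2(11 - 3) = 16
∂y/∂w = x = 3
∂L/∂w = ∂L/∂y · ∂y/∂w = 16 × 3 = 48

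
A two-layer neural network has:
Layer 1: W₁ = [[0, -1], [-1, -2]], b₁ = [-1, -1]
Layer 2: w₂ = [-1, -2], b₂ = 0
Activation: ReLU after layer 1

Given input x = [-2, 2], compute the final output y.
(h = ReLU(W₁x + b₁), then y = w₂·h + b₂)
y = 0

Layer 1 pre-activation: z₁ = [-3, -3]
After ReLU: h = [0, 0]
Layer 2 output: y = -1×0 + -2×0 + 0 = 0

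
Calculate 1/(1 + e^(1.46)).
0.1885

sigmoid(-1.46) = 1/(1 + e^(1.46)) = 1/(1 + 4.306) = 0.1885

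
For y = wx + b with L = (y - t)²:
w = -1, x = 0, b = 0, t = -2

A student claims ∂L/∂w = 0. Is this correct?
Correct

y = (-1)(0) + 0 = 0
∂L/∂y = 2(y - t) = 2(0 - -2) = 4
∂y/∂w = x = 0
∂L/∂w = 4 × 0 = 0

Claimed value: 0
Correct: The correct gradient is 0.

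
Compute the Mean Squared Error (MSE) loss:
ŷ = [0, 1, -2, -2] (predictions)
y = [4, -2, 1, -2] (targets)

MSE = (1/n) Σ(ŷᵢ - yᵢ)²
MSE = 8.5

MSE = (1/4)((0-4)² + (1--2)² + (-2-1)² + (-2--2)²) = (1/4)(16 + 9 + 9 + 0) = 8.5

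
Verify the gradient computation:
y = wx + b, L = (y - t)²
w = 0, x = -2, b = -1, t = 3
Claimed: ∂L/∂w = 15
Incorrect

y = (0)(-2) + -1 = -1
∂L/∂y = 2(y - t) = 2(-1 - 3) = -8
∂y/∂w = x = -2
∂L/∂w = -8 × -2 = 16

Claimed value: 15
Incorrect: The correct gradient is 16.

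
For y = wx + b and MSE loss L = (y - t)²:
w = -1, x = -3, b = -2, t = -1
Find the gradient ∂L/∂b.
∂L/∂b = 4

y = wx + b = (-1)(-3) + -2 = 1
∂L/∂y = 2(y - t) = 2(1 - -1) = 4
∂y/∂b = 1
∂L/∂b = ∂L/∂y · ∂y/∂b = 4 × 1 = 4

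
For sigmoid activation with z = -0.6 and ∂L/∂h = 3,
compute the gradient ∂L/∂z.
∂L/∂z = 0.6864

σ(-0.6) = 0.3543
σ'(-0.6) = σ(-0.6)(1 - σ(-0.6)) = 0.3543 × 0.6457 = 0.2288
∂L/∂z = ∂L/∂h · σ'(z) = 3 × 0.2288 = 0.6864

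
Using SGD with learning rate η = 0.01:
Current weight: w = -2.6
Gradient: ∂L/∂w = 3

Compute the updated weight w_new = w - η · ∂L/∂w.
w_new = -2.63

w_new = w - η·∂L/∂w = -2.6 - 0.01×(3) = -2.6 - (0.03) = -2.63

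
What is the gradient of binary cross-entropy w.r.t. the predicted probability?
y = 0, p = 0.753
∂L/∂p = 4.049

∂L/∂p = -y/p + (1-y)/(1-p) = 0 + 1/0.247 = 4.049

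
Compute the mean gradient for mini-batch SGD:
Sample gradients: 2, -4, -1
Average gradient = -1

Average = (1/3)(2 + -4 + -1) = -3/3 = -1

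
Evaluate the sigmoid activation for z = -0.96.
0.2769

sigmoid(-0.96) = 1/(1 + e^(0.96)) = 1/(1 + 2.612) = 0.2769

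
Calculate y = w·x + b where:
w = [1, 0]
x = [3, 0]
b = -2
y = 1

y = (1)(3) + (0)(0) + -2 = 1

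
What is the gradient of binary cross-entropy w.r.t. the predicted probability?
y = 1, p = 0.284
∂L/∂p = -3.521

∂L/∂p = -y/p + (1-y)/(1-p) = -1/0.284 + 0 = -3.521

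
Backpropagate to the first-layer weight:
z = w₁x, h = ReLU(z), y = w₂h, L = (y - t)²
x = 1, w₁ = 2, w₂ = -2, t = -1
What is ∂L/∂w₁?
∂L/∂w₁ = 12

Forward pass:
z = w₁x = 2×1 = 2
h = ReLU(2) = 2
y = w₂h = -2×2 = -4

Backward pass:
∂L/∂y = 2(y - t) = 2(-4 - -1) = -6
∂y/∂h = w₂ = -2
∂h/∂z = 1 (ReLU derivative)
∂z/∂w₁ = x = 1

∂L/∂w₁ = -6 × -2 × 1 × 1 = 12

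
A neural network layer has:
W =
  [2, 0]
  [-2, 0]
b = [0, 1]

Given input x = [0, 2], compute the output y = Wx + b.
y = [0, 1]

Wx = [2×0 + 0×2, -2×0 + 0×2]
   = [0, 0]
y = Wx + b = [0 + 0, 0 + 1] = [0, 1]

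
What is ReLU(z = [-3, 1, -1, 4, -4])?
h = [0, 1, 0, 4, 0]

ReLU applied element-wise: max(0,-3)=0, max(0,1)=1, max(0,-1)=0, max(0,4)=4, max(0,-4)=0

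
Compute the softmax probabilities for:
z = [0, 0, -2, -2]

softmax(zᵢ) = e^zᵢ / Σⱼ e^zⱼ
p = [0.4404, 0.4404, 0.0596, 0.0596]

exp(z) = [1, 1, 0.1353, 0.1353]
Sum = 2.271
p = [0.4404, 0.4404, 0.0596, 0.0596]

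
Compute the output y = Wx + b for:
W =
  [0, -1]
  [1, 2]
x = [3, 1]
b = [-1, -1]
y = [-2, 4]

Wx = [0×3 + -1×1, 1×3 + 2×1]
   = [-1, 5]
y = Wx + b = [-1 + -1, 5 + -1] = [-2, 4]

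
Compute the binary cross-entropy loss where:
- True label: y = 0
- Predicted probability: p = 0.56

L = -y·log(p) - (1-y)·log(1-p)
L = 0.821

L = -0·log(0.56) - 1·log(0.44) = -log(0.44) = 0.821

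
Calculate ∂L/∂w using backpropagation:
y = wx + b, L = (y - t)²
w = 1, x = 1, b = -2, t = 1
∂L/∂w = -4

y = wx + b = (1)(1) + -2 = -1
∂L/∂y = 2(y - t) = 2(-1 - 1) = -4
∂y/∂w = x = 1
∂L/∂w = ∂L/∂y · ∂y/∂w = -4 × 1 = -4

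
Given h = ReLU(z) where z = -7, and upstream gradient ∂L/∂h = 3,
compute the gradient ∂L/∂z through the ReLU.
∂L/∂z = 0

h = ReLU(-7) = 0
Since z < 0: ∂h/∂z = 0
∂L/∂z = ∂L/∂h · ∂h/∂z = 3 × 0 = 0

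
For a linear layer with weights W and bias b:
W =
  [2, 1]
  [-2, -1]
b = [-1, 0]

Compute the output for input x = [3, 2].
y = [7, -8]

Wx = [2×3 + 1×2, -2×3 + -1×2]
   = [8, -8]
y = Wx + b = [8 + -1, -8 + 0] = [7, -8]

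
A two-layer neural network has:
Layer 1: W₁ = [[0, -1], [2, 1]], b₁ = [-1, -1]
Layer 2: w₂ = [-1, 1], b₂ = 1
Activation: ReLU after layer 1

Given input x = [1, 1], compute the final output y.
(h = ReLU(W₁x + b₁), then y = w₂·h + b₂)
y = 3

Layer 1 pre-activation: z₁ = [-2, 2]
After ReLU: h = [0, 2]
Layer 2 output: y = -1×0 + 1×2 + 1 = 3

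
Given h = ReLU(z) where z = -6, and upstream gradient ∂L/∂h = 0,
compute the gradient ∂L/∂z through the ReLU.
∂L/∂z = 0

h = ReLU(-6) = 0
Since z < 0: ∂h/∂z = 0
∂L/∂z = ∂L/∂h · ∂h/∂z = 0 × 0 = 0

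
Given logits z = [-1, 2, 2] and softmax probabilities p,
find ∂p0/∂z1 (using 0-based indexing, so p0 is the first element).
∂p0/∂z1 = -0.01185

p = softmax(z) = [0.02429, 0.4879, 0.4879]
p0 = 0.02429, p1 = 0.4879

∂p0/∂z1 = -p0 × p1 = -0.02429 × 0.4879 = -0.01185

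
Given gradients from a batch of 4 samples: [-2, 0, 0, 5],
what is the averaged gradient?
Average gradient = 0.75

Average = (1/4)(-2 + 0 + 0 + 5) = 3/4 = 0.75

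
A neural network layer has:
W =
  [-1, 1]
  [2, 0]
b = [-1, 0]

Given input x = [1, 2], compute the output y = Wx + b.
y = [0, 2]

Wx = [-1×1 + 1×2, 2×1 + 0×2]
   = [1, 2]
y = Wx + b = [1 + -1, 2 + 0] = [0, 2]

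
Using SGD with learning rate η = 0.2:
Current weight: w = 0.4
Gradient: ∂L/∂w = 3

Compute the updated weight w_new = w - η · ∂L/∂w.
w_new = -0.2

w_new = w - η·∂L/∂w = 0.4 - 0.2×(3) = 0.4 - (0.6) = -0.2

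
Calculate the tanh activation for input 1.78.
0.9447

tanh(1.78) = (e^(1.78) - e^(-1.78))/(e^(1.78) + e^(-1.78)) = 0.9447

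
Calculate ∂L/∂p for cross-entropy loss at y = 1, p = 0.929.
∂L/∂p = -1.076

∂L/∂p = -y/p + (1-y)/(1-p) = -1/0.929 + 0 = -1.076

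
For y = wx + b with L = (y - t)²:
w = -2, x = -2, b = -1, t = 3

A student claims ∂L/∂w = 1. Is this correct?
Incorrect

y = (-2)(-2) + -1 = 3
∂L/∂y = 2(y - t) = 2(3 - 3) = 0
∂y/∂w = x = -2
∂L/∂w = 0 × -2 = 0

Claimed value: 1
Incorrect: The correct gradient is 0.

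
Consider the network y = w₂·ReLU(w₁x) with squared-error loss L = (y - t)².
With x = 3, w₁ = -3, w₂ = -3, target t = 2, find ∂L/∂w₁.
∂L/∂w₁ = 0

Forward pass:
z = w₁x = -3×3 = -9
h = ReLU(-9) = 0
y = w₂h = -3×0 = 0

Backward pass:
∂L/∂y = 2(y - t) = 2(0 - 2) = -4
∂y/∂h = w₂ = -3
∂h/∂z = 0 (ReLU derivative)
∂z/∂w₁ = x = 3

∂L/∂w₁ = -4 × -3 × 0 × 3 = 0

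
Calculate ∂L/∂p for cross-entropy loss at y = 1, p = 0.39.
∂L/∂p = -2.564

∂L/∂p = -y/p + (1-y)/(1-p) = -1/0.39 + 0 = -2.564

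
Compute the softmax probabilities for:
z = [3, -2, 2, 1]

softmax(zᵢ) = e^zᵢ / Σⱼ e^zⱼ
p = [0.6623, 0.0045, 0.2436, 0.0896]

exp(z) = [20.09, 0.1353, 7.389, 2.718]
Sum = 30.33
p = [0.6623, 0.0045, 0.2436, 0.0896]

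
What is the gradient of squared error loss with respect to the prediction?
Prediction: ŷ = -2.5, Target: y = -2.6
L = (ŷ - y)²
∂L/∂ŷ = 0.2

∂L/∂ŷ = 2(ŷ - y) = 2(-2.5 - -2.6) = 2(0.1) = 0.2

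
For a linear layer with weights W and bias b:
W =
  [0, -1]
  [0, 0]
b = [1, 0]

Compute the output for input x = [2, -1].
y = [2, 0]

Wx = [0×2 + -1×-1, 0×2 + 0×-1]
   = [1, 0]
y = Wx + b = [1 + 1, 0 + 0] = [2, 0]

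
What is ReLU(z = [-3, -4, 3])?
h = [0, 0, 3]

ReLU applied element-wise: max(0,-3)=0, max(0,-4)=0, max(0,3)=3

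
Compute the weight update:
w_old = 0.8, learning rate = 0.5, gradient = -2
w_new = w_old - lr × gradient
w_new = 1.8

w_new = w - η·∂L/∂w = 0.8 - 0.5×(-2) = 0.8 - (-1) = 1.8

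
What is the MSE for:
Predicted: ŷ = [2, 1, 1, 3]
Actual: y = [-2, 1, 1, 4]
MSE = 4.25

MSE = (1/4)((2--2)² + (1-1)² + (1-1)² + (3-4)²) = (1/4)(16 + 0 + 0 + 1) = 4.25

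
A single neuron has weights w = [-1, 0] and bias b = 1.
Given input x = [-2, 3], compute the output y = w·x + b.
y = 3

y = (-1)(-2) + (0)(3) + 1 = 3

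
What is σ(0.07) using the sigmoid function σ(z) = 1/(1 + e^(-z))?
0.5175

sigmoid(0.07) = 1/(1 + e^(-0.07)) = 1/(1 + 0.9324) = 0.5175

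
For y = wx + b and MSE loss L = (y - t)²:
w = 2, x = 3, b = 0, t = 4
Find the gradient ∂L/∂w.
∂L/∂w = 12

y = wx + b = (2)(3) + 0 = 6
∂L/∂y = 2(y - t) = 2(6 - 4) = 4
∂y/∂w = x = 3
∂L/∂w = ∂L/∂y · ∂y/∂w = 4 × 3 = 12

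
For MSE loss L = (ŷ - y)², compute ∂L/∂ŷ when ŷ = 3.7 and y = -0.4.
∂L/∂ŷ = 8.2

∂L/∂ŷ = 2(ŷ - y) = 2(3.7 - -0.4) = 2(4.1) = 8.2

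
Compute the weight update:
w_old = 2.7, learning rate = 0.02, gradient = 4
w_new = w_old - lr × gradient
w_new = 2.62

w_new = w - η·∂L/∂w = 2.7 - 0.02×(4) = 2.7 - (0.08) = 2.62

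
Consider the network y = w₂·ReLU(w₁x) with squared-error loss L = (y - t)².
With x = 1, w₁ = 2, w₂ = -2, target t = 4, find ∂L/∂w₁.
∂L/∂w₁ = 32

Forward pass:
z = w₁x = 2×1 = 2
h = ReLU(2) = 2
y = w₂h = -2×2 = -4

Backward pass:
∂L/∂y = 2(y - t) = 2(-4 - 4) = -16
∂y/∂h = w₂ = -2
∂h/∂z = 1 (ReLU derivative)
∂z/∂w₁ = x = 1

∂L/∂w₁ = -16 × -2 × 1 × 1 = 32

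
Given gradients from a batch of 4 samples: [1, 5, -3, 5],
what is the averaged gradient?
Average gradient = 2

Average = (1/4)(1 + 5 + -3 + 5) = 8/4 = 2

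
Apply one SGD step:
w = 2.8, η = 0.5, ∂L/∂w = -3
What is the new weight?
w_new = 4.3

w_new = w - η·∂L/∂w = 2.8 - 0.5×(-3) = 2.8 - (-1.5) = 4.3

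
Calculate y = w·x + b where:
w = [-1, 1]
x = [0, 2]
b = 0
y = 2

y = (-1)(0) + (1)(2) + 0 = 2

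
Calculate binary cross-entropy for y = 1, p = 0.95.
L = 0.05129

L = -1·log(0.95) - 0·log(0.05) = -log(0.95) = 0.05129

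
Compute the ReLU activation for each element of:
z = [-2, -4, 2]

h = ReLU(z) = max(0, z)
h = [0, 0, 2]

ReLU applied element-wise: max(0,-2)=0, max(0,-4)=0, max(0,2)=2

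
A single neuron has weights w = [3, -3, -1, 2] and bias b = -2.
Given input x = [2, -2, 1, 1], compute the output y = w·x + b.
y = 11

y = (3)(2) + (-3)(-2) + (-1)(1) + (2)(1) + -2 = 11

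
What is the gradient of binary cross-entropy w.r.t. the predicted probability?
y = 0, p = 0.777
∂L/∂p = 4.484

∂L/∂p = -y/p + (1-y)/(1-p) = 0 + 1/0.223 = 4.484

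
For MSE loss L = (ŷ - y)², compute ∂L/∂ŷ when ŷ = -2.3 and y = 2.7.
∂L/∂ŷ = -10.0

∂L/∂ŷ = 2(ŷ - y) = 2(-2.3 - 2.7) = 2(-5.0) = -10.0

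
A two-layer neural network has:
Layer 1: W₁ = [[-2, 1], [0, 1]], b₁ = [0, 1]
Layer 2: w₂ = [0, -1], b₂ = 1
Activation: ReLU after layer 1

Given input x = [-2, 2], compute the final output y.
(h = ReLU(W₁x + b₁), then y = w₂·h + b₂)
y = -2

Layer 1 pre-activation: z₁ = [6, 3]
After ReLU: h = [6, 3]
Layer 2 output: y = 0×6 + -1×3 + 1 = -2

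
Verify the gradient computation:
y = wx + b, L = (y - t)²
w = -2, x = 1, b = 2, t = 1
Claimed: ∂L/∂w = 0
Incorrect

y = (-2)(1) + 2 = 0
∂L/∂y = 2(y - t) = 2(0 - 1) = -2
∂y/∂w = x = 1
∂L/∂w = -2 × 1 = -2

Claimed value: 0
Incorrect: The correct gradient is -2.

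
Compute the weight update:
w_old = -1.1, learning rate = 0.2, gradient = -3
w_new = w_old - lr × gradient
w_new = -0.5

w_new = w - η·∂L/∂w = -1.1 - 0.2×(-3) = -1.1 - (-0.6) = -0.5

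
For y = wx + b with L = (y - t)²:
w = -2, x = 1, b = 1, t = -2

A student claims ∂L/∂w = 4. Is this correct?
Incorrect

y = (-2)(1) + 1 = -1
∂L/∂y = 2(y - t) = 2(-1 - -2) = 2
∂y/∂w = x = 1
∂L/∂w = 2 × 1 = 2

Claimed value: 4
Incorrect: The correct gradient is 2.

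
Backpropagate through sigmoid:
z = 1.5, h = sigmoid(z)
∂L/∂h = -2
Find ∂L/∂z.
∂L/∂z = -0.2983

σ(1.5) = 0.8176
σ'(1.5) = σ(1.5)(1 - σ(1.5)) = 0.8176 × 0.1824 = 0.1491
∂L/∂z = ∂L/∂h · σ'(z) = -2 × 0.1491 = -0.2983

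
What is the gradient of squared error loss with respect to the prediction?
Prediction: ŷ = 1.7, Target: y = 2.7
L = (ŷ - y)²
∂L/∂ŷ = -2.0

∂L/∂ŷ = 2(ŷ - y) = 2(1.7 - 2.7) = 2(-1.0) = -2.0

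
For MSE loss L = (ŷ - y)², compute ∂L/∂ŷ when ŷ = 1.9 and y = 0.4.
∂L/∂ŷ = 3.0

∂L/∂ŷ = 2(ŷ - y) = 2(1.9 - 0.4) = 2(1.5) = 3.0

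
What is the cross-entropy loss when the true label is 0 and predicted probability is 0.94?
L = 2.813

L = -0·log(0.94) - 1·log(0.06) = -log(0.06) = 2.813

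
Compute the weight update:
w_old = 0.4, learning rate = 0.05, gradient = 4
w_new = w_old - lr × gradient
w_new = 0.2

w_new = w - η·∂L/∂w = 0.4 - 0.05×(4) = 0.4 - (0.2) = 0.2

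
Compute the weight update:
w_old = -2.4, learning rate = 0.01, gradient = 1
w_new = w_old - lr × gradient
w_new = -2.41

w_new = w - η·∂L/∂w = -2.4 - 0.01×(1) = -2.4 - (0.01) = -2.41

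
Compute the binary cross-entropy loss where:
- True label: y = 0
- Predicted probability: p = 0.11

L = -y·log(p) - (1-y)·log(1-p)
L = 0.1165

L = -0·log(0.11) - 1·log(0.89) = -log(0.89) = 0.1165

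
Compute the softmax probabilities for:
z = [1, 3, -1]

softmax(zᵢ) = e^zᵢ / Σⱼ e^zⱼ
p = [0.1173, 0.8668, 0.0159]

exp(z) = [2.718, 20.09, 0.3679]
Sum = 23.17
p = [0.1173, 0.8668, 0.0159]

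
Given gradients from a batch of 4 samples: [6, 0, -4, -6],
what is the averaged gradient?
Average gradient = -1

Average = (1/4)(6 + 0 + -4 + -6) = -4/4 = -1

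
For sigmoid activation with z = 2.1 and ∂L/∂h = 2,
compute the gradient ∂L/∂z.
∂L/∂z = 0.1944

σ(2.1) = 0.8909
σ'(2.1) = σ(2.1)(1 - σ(2.1)) = 0.8909 × 0.1091 = 0.09719
∂L/∂z = ∂L/∂h · σ'(z) = 2 × 0.09719 = 0.1944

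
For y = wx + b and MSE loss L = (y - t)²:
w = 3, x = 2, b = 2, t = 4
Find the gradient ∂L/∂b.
∂L/∂b = 8

y = wx + b = (3)(2) + 2 = 8
∂L/∂y = 2(y - t) = 2(8 - 4) = 8
∂y/∂b = 1
∂L/∂b = ∂L/∂y · ∂y/∂b = 8 × 1 = 8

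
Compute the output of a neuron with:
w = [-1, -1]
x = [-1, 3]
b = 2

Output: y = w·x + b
y = 0

y = (-1)(-1) + (-1)(3) + 2 = 0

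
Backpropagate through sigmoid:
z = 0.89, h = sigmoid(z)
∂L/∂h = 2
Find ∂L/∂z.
∂L/∂z = 0.4127

σ(0.89) = 0.7089
σ'(0.89) = σ(0.89)(1 - σ(0.89)) = 0.7089 × 0.2911 = 0.2064
∂L/∂z = ∂L/∂h · σ'(z) = 2 × 0.2064 = 0.4127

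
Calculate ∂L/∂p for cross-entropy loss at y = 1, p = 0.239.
∂L/∂p = -4.184

∂L/∂p = -y/p + (1-y)/(1-p) = -1/0.239 + 0 = -4.184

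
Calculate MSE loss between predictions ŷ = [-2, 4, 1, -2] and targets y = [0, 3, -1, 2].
MSE = 6.25

MSE = (1/4)((-2-0)² + (4-3)² + (1--1)² + (-2-2)²) = (1/4)(4 + 1 + 4 + 16) = 6.25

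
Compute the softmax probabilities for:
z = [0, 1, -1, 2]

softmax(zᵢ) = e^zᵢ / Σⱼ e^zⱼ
p = [0.0871, 0.2369, 0.0321, 0.6439]

exp(z) = [1, 2.718, 0.3679, 7.389]
Sum = 11.48
p = [0.0871, 0.2369, 0.0321, 0.6439]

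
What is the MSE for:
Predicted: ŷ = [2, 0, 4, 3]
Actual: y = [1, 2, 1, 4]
MSE = 3.75

MSE = (1/4)((2-1)² + (0-2)² + (4-1)² + (3-4)²) = (1/4)(1 + 4 + 9 + 1) = 3.75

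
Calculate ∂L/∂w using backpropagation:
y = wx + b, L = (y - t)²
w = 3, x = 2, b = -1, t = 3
∂L/∂w = 8

y = wx + b = (3)(2) + -1 = 5
∂L/∂y = 2(y - t) = 2(5 - 3) = 4
∂y/∂w = x = 2
∂L/∂w = ∂L/∂y · ∂y/∂w = 4 × 2 = 8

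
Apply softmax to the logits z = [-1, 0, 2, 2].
p = [0.0228, 0.0619, 0.4576, 0.4576]

exp(z) = [0.3679, 1, 7.389, 7.389]
Sum = 16.15
p = [0.0228, 0.0619, 0.4576, 0.4576]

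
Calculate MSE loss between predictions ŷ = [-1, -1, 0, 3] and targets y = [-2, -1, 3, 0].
MSE = 4.75

MSE = (1/4)((-1--2)² + (-1--1)² + (0-3)² + (3-0)²) = (1/4)(1 + 0 + 9 + 9) = 4.75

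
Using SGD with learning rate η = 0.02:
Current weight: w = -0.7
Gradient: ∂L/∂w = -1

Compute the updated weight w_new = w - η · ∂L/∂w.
w_new = -0.68

w_new = w - η·∂L/∂w = -0.7 - 0.02×(-1) = -0.7 - (-0.02) = -0.68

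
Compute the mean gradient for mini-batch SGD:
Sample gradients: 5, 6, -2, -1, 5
Average gradient = 2.6

Average = (1/5)(5 + 6 + -2 + -1 + 5) = 13/5 = 2.6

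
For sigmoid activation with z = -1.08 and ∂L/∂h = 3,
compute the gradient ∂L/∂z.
∂L/∂z = 0.5677

σ(-1.08) = 0.2535
σ'(-1.08) = σ(-1.08)(1 - σ(-1.08)) = 0.2535 × 0.7465 = 0.1892
∂L/∂z = ∂L/∂h · σ'(z) = 3 × 0.1892 = 0.5677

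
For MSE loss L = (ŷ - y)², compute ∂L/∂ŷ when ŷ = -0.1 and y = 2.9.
∂L/∂ŷ = -6.0

∂L/∂ŷ = 2(ŷ - y) = 2(-0.1 - 2.9) = 2(-3.0) = -6.0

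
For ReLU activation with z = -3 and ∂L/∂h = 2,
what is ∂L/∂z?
∂L/∂z = 0

h = ReLU(-3) = 0
Since z < 0: ∂h/∂z = 0
∂L/∂z = ∂L/∂h · ∂h/∂z = 2 × 0 = 0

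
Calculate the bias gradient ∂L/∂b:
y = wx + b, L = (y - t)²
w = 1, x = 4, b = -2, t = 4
∂L/∂b = -4

y = wx + b = (1)(4) + -2 = 2
∂L/∂y = 2(y - t) = 2(2 - 4) = -4
∂y/∂b = 1
∂L/∂b = ∂L/∂y · ∂y/∂b = -4 × 1 = -4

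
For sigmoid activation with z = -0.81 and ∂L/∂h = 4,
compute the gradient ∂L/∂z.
∂L/∂z = 0.8524

σ(-0.81) = 0.3079
σ'(-0.81) = σ(-0.81)(1 - σ(-0.81)) = 0.3079 × 0.6921 = 0.2131
∂L/∂z = ∂L/∂h · σ'(z) = 4 × 0.2131 = 0.8524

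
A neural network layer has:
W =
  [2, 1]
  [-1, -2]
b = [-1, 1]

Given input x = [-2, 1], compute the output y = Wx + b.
y = [-4, 1]

Wx = [2×-2 + 1×1, -1×-2 + -2×1]
   = [-3, 0]
y = Wx + b = [-3 + -1, 0 + 1] = [-4, 1]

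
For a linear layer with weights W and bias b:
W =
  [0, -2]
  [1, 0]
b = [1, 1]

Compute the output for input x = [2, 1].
y = [-1, 3]

Wx = [0×2 + -2×1, 1×2 + 0×1]
   = [-2, 2]
y = Wx + b = [-2 + 1, 2 + 1] = [-1, 3]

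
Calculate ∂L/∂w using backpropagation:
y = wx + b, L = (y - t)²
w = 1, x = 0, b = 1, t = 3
∂L/∂w = 0

y = wx + b = (1)(0) + 1 = 1
∂L/∂y = 2(y - t) = 2(1 - 3) = -4
∂y/∂w = x = 0
∂L/∂w = ∂L/∂y · ∂y/∂w = -4 × 0 = 0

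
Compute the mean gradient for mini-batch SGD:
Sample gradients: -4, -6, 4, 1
Average gradient = -1.25

Average = (1/4)(-4 + -6 + 4 + 1) = -5/4 = -1.25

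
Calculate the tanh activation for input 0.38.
0.3627

tanh(0.38) = (e^(0.38) - e^(-0.38))/(e^(0.38) + e^(-0.38)) = 0.3627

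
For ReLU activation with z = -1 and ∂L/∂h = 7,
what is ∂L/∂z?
∂L/∂z = 0

h = ReLU(-1) = 0
Since z < 0: ∂h/∂z = 0
∂L/∂z = ∂L/∂h · ∂h/∂z = 7 × 0 = 0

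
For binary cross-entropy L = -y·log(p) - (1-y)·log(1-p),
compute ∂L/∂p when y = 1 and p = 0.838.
∂L/∂p = -1.193

∂L/∂p = -y/p + (1-y)/(1-p) = -1/0.838 + 0 = -1.193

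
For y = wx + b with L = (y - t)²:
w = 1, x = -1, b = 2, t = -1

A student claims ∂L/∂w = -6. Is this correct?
Incorrect

y = (1)(-1) + 2 = 1
∂L/∂y = 2(y - t) = 2(1 - -1) = 4
∂y/∂w = x = -1
∂L/∂w = 4 × -1 = -4

Claimed value: -6
Incorrect: The correct gradient is -4.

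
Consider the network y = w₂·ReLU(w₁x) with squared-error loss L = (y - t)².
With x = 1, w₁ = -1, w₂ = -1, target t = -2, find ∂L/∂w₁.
∂L/∂w₁ = 0

Forward pass:
z = w₁x = -1×1 = -1
h = ReLU(-1) = 0
y = w₂h = -1×0 = 0

Backward pass:
∂L/∂y = 2(y - t) = 2(0 - -2) = 4
∂y/∂h = w₂ = -1
∂h/∂z = 0 (ReLU derivative)
∂z/∂w₁ = x = 1

∂L/∂w₁ = 4 × -1 × 0 × 1 = 0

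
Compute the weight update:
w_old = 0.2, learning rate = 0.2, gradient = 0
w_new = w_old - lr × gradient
w_new = 0.2

w_new = w - η·∂L/∂w = 0.2 - 0.2×(0) = 0.2 - (0) = 0.2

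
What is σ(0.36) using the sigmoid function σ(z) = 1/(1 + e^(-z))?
0.589

sigmoid(0.36) = 1/(1 + e^(-0.36)) = 1/(1 + 0.6977) = 0.589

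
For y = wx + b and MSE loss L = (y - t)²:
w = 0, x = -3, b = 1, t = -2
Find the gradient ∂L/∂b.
∂L/∂b = 6

y = wx + b = (0)(-3) + 1 = 1
∂L/∂y = 2(y - t) = 2(1 - -2) = 6
∂y/∂b = 1
∂L/∂b = ∂L/∂y · ∂y/∂b = 6 × 1 = 6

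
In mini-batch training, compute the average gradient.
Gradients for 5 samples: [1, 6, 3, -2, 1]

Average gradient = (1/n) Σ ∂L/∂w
Average gradient = 1.8

Average = (1/5)(1 + 6 + 3 + -2 + 1) = 9/5 = 1.8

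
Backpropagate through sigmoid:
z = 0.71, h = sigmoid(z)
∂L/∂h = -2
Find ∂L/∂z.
∂L/∂z = -0.4419

σ(0.71) = 0.6704
σ'(0.71) = σ(0.71)(1 - σ(0.71)) = 0.6704 × 0.3296 = 0.221
∂L/∂z = ∂L/∂h · σ'(z) = -2 × 0.221 = -0.4419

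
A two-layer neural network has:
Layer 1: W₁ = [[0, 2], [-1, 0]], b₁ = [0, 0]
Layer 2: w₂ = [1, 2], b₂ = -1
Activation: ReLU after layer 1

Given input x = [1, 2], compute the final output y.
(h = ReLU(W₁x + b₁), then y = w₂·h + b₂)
y = 3

Layer 1 pre-activation: z₁ = [4, -1]
After ReLU: h = [4, 0]
Layer 2 output: y = 1×4 + 2×0 + -1 = 3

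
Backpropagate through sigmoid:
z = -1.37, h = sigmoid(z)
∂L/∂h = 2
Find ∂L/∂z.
∂L/∂z = 0.3231

σ(-1.37) = 0.2026
σ'(-1.37) = σ(-1.37)(1 - σ(-1.37)) = 0.2026 × 0.7974 = 0.1616
∂L/∂z = ∂L/∂h · σ'(z) = 2 × 0.1616 = 0.3231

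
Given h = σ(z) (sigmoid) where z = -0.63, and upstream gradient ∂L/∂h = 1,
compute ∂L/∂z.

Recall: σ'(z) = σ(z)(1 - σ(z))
∂L/∂z = 0.2267

σ(-0.63) = 0.3475
σ'(-0.63) = σ(-0.63)(1 - σ(-0.63)) = 0.3475 × 0.6525 = 0.2267
∂L/∂z = ∂L/∂h · σ'(z) = 1 × 0.2267 = 0.2267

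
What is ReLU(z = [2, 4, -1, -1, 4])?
h = [2, 4, 0, 0, 4]

ReLU applied element-wise: max(0,2)=2, max(0,4)=4, max(0,-1)=0, max(0,-1)=0, max(0,4)=4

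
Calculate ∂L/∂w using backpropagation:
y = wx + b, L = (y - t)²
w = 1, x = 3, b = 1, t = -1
∂L/∂w = 30

y = wx + b = (1)(3) + 1 = 4
∂L/∂y = 2(y - t) = 2(4 - -1) = 10
∂y/∂w = x = 3
∂L/∂w = ∂L/∂y · ∂y/∂w = 10 × 3 = 30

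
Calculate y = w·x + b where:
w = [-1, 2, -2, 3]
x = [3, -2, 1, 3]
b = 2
y = 2

y = (-1)(3) + (2)(-2) + (-2)(1) + (3)(3) + 2 = 2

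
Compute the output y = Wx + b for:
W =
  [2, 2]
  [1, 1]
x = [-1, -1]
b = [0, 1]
y = [-4, -1]

Wx = [2×-1 + 2×-1, 1×-1 + 1×-1]
   = [-4, -2]
y = Wx + b = [-4 + 0, -2 + 1] = [-4, -1]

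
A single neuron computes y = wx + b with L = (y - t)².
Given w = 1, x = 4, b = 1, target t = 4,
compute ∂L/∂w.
∂L/∂w = 8

y = wx + b = (1)(4) + 1 = 5
∂L/∂y = 2(y - t) = 2(5 - 4) = 2
∂y/∂w = x = 4
∂L/∂w = ∂L/∂y · ∂y/∂w = 2 × 4 = 8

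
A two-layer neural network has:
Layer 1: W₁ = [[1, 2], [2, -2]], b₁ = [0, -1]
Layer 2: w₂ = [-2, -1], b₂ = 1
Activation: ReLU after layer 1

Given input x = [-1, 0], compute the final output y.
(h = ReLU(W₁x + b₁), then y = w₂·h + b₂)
y = 1

Layer 1 pre-activation: z₁ = [-1, -3]
After ReLU: h = [0, 0]
Layer 2 output: y = -2×0 + -1×0 + 1 = 1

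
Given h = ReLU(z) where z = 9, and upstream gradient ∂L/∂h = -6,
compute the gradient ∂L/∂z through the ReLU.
∂L/∂z = -6

h = ReLU(9) = 9
Since z > 0: ∂h/∂z = 1
∂L/∂z = ∂L/∂h · ∂h/∂z = -6 × 1 = -6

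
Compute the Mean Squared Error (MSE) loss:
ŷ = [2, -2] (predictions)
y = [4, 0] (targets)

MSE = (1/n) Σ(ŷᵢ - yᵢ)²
MSE = 4

MSE = (1/2)((2-4)² + (-2-0)²) = (1/2)(4 + 4) = 4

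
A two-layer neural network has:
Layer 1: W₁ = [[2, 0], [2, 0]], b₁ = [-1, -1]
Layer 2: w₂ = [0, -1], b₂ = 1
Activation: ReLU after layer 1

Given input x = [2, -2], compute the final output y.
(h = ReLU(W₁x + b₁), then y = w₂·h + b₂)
y = -2

Layer 1 pre-activation: z₁ = [3, 3]
After ReLU: h = [3, 3]
Layer 2 output: y = 0×3 + -1×3 + 1 = -2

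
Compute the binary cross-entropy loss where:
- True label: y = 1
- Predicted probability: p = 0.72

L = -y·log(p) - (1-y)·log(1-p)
L = 0.3285

L = -1·log(0.72) - 0·log(0.28) = -log(0.72) = 0.3285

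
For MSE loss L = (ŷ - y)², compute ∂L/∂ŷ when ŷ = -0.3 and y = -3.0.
∂L/∂ŷ = 5.4

∂L/∂ŷ = 2(ŷ - y) = 2(-0.3 - -3.0) = 2(2.7) = 5.4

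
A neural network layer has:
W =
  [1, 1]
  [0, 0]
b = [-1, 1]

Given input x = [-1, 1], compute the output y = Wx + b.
y = [-1, 1]

Wx = [1×-1 + 1×1, 0×-1 + 0×1]
   = [0, 0]
y = Wx + b = [0 + -1, 0 + 1] = [-1, 1]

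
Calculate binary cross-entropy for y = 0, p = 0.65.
L = 1.05

L = -0·log(0.65) - 1·log(0.35) = -log(0.35) = 1.05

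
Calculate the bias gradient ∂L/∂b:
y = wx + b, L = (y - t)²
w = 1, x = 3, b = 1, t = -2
∂L/∂b = 12

y = wx + b = (1)(3) + 1 = 4
∂L/∂y = 2(y - t) = 2(4 - -2) = 12
∂y/∂b = 1
∂L/∂b = ∂L/∂y · ∂y/∂b = 12 × 1 = 12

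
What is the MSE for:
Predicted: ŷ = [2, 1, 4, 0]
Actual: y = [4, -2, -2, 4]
MSE = 16.25

MSE = (1/4)((2-4)² + (1--2)² + (4--2)² + (0-4)²) = (1/4)(4 + 9 + 36 + 16) = 16.25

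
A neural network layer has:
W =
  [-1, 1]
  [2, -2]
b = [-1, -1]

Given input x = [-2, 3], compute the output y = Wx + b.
y = [4, -11]

Wx = [-1×-2 + 1×3, 2×-2 + -2×3]
   = [5, -10]
y = Wx + b = [5 + -1, -10 + -1] = [4, -11]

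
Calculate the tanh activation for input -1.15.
-0.8178

tanh(-1.15) = (e^(-1.15) - e^(1.15))/(e^(-1.15) + e^(1.15)) = -0.8178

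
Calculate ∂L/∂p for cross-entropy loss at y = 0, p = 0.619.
∂L/∂p = 2.625

∂L/∂p = -y/p + (1-y)/(1-p) = 0 + 1/0.381 = 2.625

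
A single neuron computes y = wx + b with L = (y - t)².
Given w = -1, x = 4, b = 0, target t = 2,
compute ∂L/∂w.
∂L/∂w = -48

y = wx + b = (-1)(4) + 0 = -4
∂L/∂y = 2(y - t) = 2(-4 - 2) = -12
∂y/∂w = x = 4
∂L/∂w = ∂L/∂y · ∂y/∂w = -12 × 4 = -48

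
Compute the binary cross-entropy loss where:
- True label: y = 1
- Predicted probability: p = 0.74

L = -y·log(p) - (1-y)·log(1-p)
L = 0.3011

L = -1·log(0.74) - 0·log(0.26) = -log(0.74) = 0.3011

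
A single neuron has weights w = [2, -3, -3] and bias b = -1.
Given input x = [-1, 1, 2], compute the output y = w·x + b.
y = -12

y = (2)(-1) + (-3)(1) + (-3)(2) + -1 = -12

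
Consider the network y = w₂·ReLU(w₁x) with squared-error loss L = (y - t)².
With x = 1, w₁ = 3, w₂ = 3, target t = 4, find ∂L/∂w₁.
∂L/∂w₁ = 30

Forward pass:
z = w₁x = 3×1 = 3
h = ReLU(3) = 3
y = w₂h = 3×3 = 9

Backward pass:
∂L/∂y = 2(y - t) = 2(9 - 4) = 10
∂y/∂h = w₂ = 3
∂h/∂z = 1 (ReLU derivative)
∂z/∂w₁ = x = 1

∂L/∂w₁ = 10 × 3 × 1 × 1 = 30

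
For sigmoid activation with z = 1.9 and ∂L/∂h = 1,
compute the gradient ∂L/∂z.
∂L/∂z = 0.1132

σ(1.9) = 0.8699
σ'(1.9) = σ(1.9)(1 - σ(1.9)) = 0.8699 × 0.1301 = 0.1132
∂L/∂z = ∂L/∂h · σ'(z) = 1 × 0.1132 = 0.1132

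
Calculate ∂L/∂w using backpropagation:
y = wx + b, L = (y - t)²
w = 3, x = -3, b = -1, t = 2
∂L/∂w = 72

y = wx + b = (3)(-3) + -1 = -10
∂L/∂y = 2(y - t) = 2(-10 - 2) = -24
∂y/∂w = x = -3
∂L/∂w = ∂L/∂y · ∂y/∂w = -24 × -3 = 72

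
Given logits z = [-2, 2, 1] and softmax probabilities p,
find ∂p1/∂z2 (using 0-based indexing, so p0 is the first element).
∂p1/∂z2 = -0.1915

p = softmax(z) = [0.01321, 0.7214, 0.2654]
p1 = 0.7214, p2 = 0.2654

∂p1/∂z2 = -p1 × p2 = -0.7214 × 0.2654 = -0.1915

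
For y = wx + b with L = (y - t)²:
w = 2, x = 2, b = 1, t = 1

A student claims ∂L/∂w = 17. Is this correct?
Incorrect

y = (2)(2) + 1 = 5
∂L/∂y = 2(y - t) = 2(5 - 1) = 8
∂y/∂w = x = 2
∂L/∂w = 8 × 2 = 16

Claimed value: 17
Incorrect: The correct gradient is 16.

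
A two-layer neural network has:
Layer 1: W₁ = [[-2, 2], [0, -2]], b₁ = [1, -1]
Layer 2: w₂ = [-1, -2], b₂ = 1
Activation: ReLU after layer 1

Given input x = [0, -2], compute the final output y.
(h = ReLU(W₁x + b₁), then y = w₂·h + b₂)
y = -5

Layer 1 pre-activation: z₁ = [-3, 3]
After ReLU: h = [0, 3]
Layer 2 output: y = -1×0 + -2×3 + 1 = -5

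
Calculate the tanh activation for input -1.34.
-0.8717

tanh(-1.34) = (e^(-1.34) - e^(1.34))/(e^(-1.34) + e^(1.34)) = -0.8717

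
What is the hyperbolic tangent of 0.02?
0.02

tanh(0.02) = (e^(0.02) - e^(-0.02))/(e^(0.02) + e^(-0.02)) = 0.02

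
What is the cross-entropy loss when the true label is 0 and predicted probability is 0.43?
L = 0.5621

L = -0·log(0.43) - 1·log(0.57) = -log(0.57) = 0.5621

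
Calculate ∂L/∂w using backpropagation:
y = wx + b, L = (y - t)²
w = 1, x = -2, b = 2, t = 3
∂L/∂w = 12

y = wx + b = (1)(-2) + 2 = 0
∂L/∂y = 2(y - t) = 2(0 - 3) = -6
∂y/∂w = x = -2
∂L/∂w = ∂L/∂y · ∂y/∂w = -6 × -2 = 12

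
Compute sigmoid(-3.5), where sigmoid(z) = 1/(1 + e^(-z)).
0.02931

sigmoid(-3.5) = 1/(1 + e^(3.5)) = 1/(1 + 33.12) = 0.02931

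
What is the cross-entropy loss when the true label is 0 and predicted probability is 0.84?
L = 1.833

L = -0·log(0.84) - 1·log(0.16) = -log(0.16) = 1.833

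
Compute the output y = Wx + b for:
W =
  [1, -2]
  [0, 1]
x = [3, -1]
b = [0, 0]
y = [5, -1]

Wx = [1×3 + -2×-1, 0×3 + 1×-1]
   = [5, -1]
y = Wx + b = [5 + 0, -1 + 0] = [5, -1]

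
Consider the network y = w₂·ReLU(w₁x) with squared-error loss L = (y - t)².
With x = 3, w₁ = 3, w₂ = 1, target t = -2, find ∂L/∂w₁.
∂L/∂w₁ = 66

Forward pass:
z = w₁x = 3×3 = 9
h = ReLU(9) = 9
y = w₂h = 1×9 = 9

Backward pass:
∂L/∂y = 2(y - t) = 2(9 - -2) = 22
∂y/∂h = w₂ = 1
∂h/∂z = 1 (ReLU derivative)
∂z/∂w₁ = x = 3

∂L/∂w₁ = 22 × 1 × 1 × 3 = 66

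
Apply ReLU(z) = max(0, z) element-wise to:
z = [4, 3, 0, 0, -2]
h = [4, 3, 0, 0, 0]

ReLU applied element-wise: max(0,4)=4, max(0,3)=3, max(0,0)=0, max(0,0)=0, max(0,-2)=0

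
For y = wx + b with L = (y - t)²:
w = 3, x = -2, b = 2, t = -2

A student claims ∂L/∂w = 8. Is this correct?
Correct

y = (3)(-2) + 2 = -4
∂L/∂y = 2(y - t) = 2(-4 - -2) = -4
∂y/∂w = x = -2
∂L/∂w = -4 × -2 = 8

Claimed value: 8
Correct: The correct gradient is 8.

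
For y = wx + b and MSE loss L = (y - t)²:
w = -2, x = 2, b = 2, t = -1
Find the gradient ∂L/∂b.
∂L/∂b = -2

y = wx + b = (-2)(2) + 2 = -2
∂L/∂y = 2(y - t) = 2(-2 - -1) = -2
∂y/∂b = 1
∂L/∂b = ∂L/∂y · ∂y/∂b = -2 × 1 = -2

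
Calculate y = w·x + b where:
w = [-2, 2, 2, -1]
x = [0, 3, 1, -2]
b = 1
y = 11

y = (-2)(0) + (2)(3) + (2)(1) + (-1)(-2) + 1 = 11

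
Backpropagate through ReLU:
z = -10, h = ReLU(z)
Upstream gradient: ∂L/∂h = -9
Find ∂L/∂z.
∂L/∂z = 0

h = ReLU(-10) = 0
Since z < 0: ∂h/∂z = 0
∂L/∂z = ∂L/∂h · ∂h/∂z = -9 × 0 = 0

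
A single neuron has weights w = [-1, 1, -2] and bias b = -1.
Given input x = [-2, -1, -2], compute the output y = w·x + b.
y = 4

y = (-1)(-2) + (1)(-1) + (-2)(-2) + -1 = 4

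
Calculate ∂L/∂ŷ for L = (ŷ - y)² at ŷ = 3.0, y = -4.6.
∂L/∂ŷ = 15.2

∂L/∂ŷ = 2(ŷ - y) = 2(3.0 - -4.6) = 2(7.6) = 15.2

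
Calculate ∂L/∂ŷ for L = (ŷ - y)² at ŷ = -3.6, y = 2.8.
∂L/∂ŷ = -12.8

∂L/∂ŷ = 2(ŷ - y) = 2(-3.6 - 2.8) = 2(-6.4) = -12.8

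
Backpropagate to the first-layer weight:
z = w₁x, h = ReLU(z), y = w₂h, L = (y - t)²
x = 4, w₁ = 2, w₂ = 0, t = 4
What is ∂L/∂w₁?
∂L/∂w₁ = 0

Forward pass:
z = w₁x = 2×4 = 8
h = ReLU(8) = 8
y = w₂h = 0×8 = 0

Backward pass:
∂L/∂y = 2(y - t) = 2(0 - 4) = -8
∂y/∂h = w₂ = 0
∂h/∂z = 1 (ReLU derivative)
∂z/∂w₁ = x = 4

∂L/∂w₁ = -8 × 0 × 1 × 4 = 0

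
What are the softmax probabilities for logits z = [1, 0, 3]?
p = [0.1142, 0.042, 0.8438]

exp(z) = [2.718, 1, 20.09]
Sum = 23.8
p = [0.1142, 0.042, 0.8438]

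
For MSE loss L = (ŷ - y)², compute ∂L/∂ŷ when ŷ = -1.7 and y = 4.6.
∂L/∂ŷ = -12.6

∂L/∂ŷ = 2(ŷ - y) = 2(-1.7 - 4.6) = 2(-6.3) = -12.6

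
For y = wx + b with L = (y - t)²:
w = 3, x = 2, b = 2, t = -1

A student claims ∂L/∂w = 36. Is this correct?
Correct

y = (3)(2) + 2 = 8
∂L/∂y = 2(y - t) = 2(8 - -1) = 18
∂y/∂w = x = 2
∂L/∂w = 18 × 2 = 36

Claimed value: 36
Correct: The correct gradient is 36.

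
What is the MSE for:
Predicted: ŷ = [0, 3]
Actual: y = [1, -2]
MSE = 13

MSE = (1/2)((0-1)² + (3--2)²) = (1/2)(1 + 25) = 13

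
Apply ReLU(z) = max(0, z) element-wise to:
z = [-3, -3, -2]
h = [0, 0, 0]

ReLU applied element-wise: max(0,-3)=0, max(0,-3)=0, max(0,-2)=0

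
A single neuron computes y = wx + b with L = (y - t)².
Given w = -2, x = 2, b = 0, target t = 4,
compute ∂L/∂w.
∂L/∂w = -32

y = wx + b = (-2)(2) + 0 = -4
∂L/∂y = 2(y - t) = 2(-4 - 4) = -16
∂y/∂w = x = 2
∂L/∂w = ∂L/∂y · ∂y/∂w = -16 × 2 = -32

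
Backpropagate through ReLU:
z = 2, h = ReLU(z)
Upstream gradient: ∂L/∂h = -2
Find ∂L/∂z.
∂L/∂z = -2

h = ReLU(2) = 2
Since z > 0: ∂h/∂z = 1
∂L/∂z = ∂L/∂h · ∂h/∂z = -2 × 1 = -2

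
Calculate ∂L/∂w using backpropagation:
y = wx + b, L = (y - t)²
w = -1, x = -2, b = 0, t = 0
∂L/∂w = -8

y = wx + b = (-1)(-2) + 0 = 2
∂L/∂y = 2(y - t) = 2(2 - 0) = 4
∂y/∂w = x = -2
∂L/∂w = ∂L/∂y · ∂y/∂w = 4 × -2 = -8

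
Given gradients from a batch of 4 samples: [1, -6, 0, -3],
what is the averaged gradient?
Average gradient = -2

Average = (1/4)(1 + -6 + 0 + -3) = -8/4 = -2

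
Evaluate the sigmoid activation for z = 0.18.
0.5449

sigmoid(0.18) = 1/(1 + e^(-0.18)) = 1/(1 + 0.8353) = 0.5449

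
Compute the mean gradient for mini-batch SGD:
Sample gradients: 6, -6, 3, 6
Average gradient = 2.25

Average = (1/4)(6 + -6 + 3 + 6) = 9/4 = 2.25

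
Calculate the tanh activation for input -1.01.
-0.7658

tanh(-1.01) = (e^(-1.01) - e^(1.01))/(e^(-1.01) + e^(1.01)) = -0.7658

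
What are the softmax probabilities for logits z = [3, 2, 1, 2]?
p = [0.5344, 0.1966, 0.0723, 0.1966]

exp(z) = [20.09, 7.389, 2.718, 7.389]
Sum = 37.58
p = [0.5344, 0.1966, 0.0723, 0.1966]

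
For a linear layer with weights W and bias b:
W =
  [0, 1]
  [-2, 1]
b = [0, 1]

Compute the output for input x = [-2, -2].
y = [-2, 3]

Wx = [0×-2 + 1×-2, -2×-2 + 1×-2]
   = [-2, 2]
y = Wx + b = [-2 + 0, 2 + 1] = [-2, 3]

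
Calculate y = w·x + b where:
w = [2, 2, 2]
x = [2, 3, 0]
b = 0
y = 10

y = (2)(2) + (2)(3) + (2)(0) + 0 = 10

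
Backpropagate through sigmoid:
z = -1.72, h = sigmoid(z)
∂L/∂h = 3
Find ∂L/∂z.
∂L/∂z = 0.3864

σ(-1.72) = 0.1519
σ'(-1.72) = σ(-1.72)(1 - σ(-1.72)) = 0.1519 × 0.8481 = 0.1288
∂L/∂z = ∂L/∂h · σ'(z) = 3 × 0.1288 = 0.3864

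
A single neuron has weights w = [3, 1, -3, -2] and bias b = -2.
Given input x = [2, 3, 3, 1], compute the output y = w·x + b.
y = -4

y = (3)(2) + (1)(3) + (-3)(3) + (-2)(1) + -2 = -4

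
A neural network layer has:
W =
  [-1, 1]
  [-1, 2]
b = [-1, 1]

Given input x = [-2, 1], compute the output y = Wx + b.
y = [2, 5]

Wx = [-1×-2 + 1×1, -1×-2 + 2×1]
   = [3, 4]
y = Wx + b = [3 + -1, 4 + 1] = [2, 5]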